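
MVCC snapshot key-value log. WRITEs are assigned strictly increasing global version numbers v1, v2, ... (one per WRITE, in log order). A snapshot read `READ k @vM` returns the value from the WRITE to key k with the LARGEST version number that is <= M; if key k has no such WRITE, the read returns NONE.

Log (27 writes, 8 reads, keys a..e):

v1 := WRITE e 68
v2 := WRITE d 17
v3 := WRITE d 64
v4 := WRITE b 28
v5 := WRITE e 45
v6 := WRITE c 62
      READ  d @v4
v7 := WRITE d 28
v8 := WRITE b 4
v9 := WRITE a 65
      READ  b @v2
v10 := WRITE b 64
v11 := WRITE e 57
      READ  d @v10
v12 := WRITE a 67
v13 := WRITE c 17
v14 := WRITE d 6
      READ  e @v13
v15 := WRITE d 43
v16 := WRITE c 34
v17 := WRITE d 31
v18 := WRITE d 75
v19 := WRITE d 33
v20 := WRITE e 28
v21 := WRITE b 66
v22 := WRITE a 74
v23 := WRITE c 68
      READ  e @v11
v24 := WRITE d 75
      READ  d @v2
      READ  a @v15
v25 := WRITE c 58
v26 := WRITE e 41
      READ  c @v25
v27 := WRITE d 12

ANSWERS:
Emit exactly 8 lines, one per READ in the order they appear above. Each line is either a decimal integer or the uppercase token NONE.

v1: WRITE e=68  (e history now [(1, 68)])
v2: WRITE d=17  (d history now [(2, 17)])
v3: WRITE d=64  (d history now [(2, 17), (3, 64)])
v4: WRITE b=28  (b history now [(4, 28)])
v5: WRITE e=45  (e history now [(1, 68), (5, 45)])
v6: WRITE c=62  (c history now [(6, 62)])
READ d @v4: history=[(2, 17), (3, 64)] -> pick v3 -> 64
v7: WRITE d=28  (d history now [(2, 17), (3, 64), (7, 28)])
v8: WRITE b=4  (b history now [(4, 28), (8, 4)])
v9: WRITE a=65  (a history now [(9, 65)])
READ b @v2: history=[(4, 28), (8, 4)] -> no version <= 2 -> NONE
v10: WRITE b=64  (b history now [(4, 28), (8, 4), (10, 64)])
v11: WRITE e=57  (e history now [(1, 68), (5, 45), (11, 57)])
READ d @v10: history=[(2, 17), (3, 64), (7, 28)] -> pick v7 -> 28
v12: WRITE a=67  (a history now [(9, 65), (12, 67)])
v13: WRITE c=17  (c history now [(6, 62), (13, 17)])
v14: WRITE d=6  (d history now [(2, 17), (3, 64), (7, 28), (14, 6)])
READ e @v13: history=[(1, 68), (5, 45), (11, 57)] -> pick v11 -> 57
v15: WRITE d=43  (d history now [(2, 17), (3, 64), (7, 28), (14, 6), (15, 43)])
v16: WRITE c=34  (c history now [(6, 62), (13, 17), (16, 34)])
v17: WRITE d=31  (d history now [(2, 17), (3, 64), (7, 28), (14, 6), (15, 43), (17, 31)])
v18: WRITE d=75  (d history now [(2, 17), (3, 64), (7, 28), (14, 6), (15, 43), (17, 31), (18, 75)])
v19: WRITE d=33  (d history now [(2, 17), (3, 64), (7, 28), (14, 6), (15, 43), (17, 31), (18, 75), (19, 33)])
v20: WRITE e=28  (e history now [(1, 68), (5, 45), (11, 57), (20, 28)])
v21: WRITE b=66  (b history now [(4, 28), (8, 4), (10, 64), (21, 66)])
v22: WRITE a=74  (a history now [(9, 65), (12, 67), (22, 74)])
v23: WRITE c=68  (c history now [(6, 62), (13, 17), (16, 34), (23, 68)])
READ e @v11: history=[(1, 68), (5, 45), (11, 57), (20, 28)] -> pick v11 -> 57
v24: WRITE d=75  (d history now [(2, 17), (3, 64), (7, 28), (14, 6), (15, 43), (17, 31), (18, 75), (19, 33), (24, 75)])
READ d @v2: history=[(2, 17), (3, 64), (7, 28), (14, 6), (15, 43), (17, 31), (18, 75), (19, 33), (24, 75)] -> pick v2 -> 17
READ a @v15: history=[(9, 65), (12, 67), (22, 74)] -> pick v12 -> 67
v25: WRITE c=58  (c history now [(6, 62), (13, 17), (16, 34), (23, 68), (25, 58)])
v26: WRITE e=41  (e history now [(1, 68), (5, 45), (11, 57), (20, 28), (26, 41)])
READ c @v25: history=[(6, 62), (13, 17), (16, 34), (23, 68), (25, 58)] -> pick v25 -> 58
v27: WRITE d=12  (d history now [(2, 17), (3, 64), (7, 28), (14, 6), (15, 43), (17, 31), (18, 75), (19, 33), (24, 75), (27, 12)])

Answer: 64
NONE
28
57
57
17
67
58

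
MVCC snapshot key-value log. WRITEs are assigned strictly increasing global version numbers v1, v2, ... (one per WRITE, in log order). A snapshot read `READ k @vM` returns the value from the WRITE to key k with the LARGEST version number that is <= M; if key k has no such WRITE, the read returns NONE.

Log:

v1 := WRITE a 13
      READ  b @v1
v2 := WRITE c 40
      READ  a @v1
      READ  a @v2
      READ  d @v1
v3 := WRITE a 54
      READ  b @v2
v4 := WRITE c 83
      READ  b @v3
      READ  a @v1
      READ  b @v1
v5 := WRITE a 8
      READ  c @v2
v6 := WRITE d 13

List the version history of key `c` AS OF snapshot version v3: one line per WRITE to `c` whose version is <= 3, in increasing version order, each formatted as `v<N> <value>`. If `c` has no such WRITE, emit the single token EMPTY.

Answer: v2 40

Derivation:
Scan writes for key=c with version <= 3:
  v1 WRITE a 13 -> skip
  v2 WRITE c 40 -> keep
  v3 WRITE a 54 -> skip
  v4 WRITE c 83 -> drop (> snap)
  v5 WRITE a 8 -> skip
  v6 WRITE d 13 -> skip
Collected: [(2, 40)]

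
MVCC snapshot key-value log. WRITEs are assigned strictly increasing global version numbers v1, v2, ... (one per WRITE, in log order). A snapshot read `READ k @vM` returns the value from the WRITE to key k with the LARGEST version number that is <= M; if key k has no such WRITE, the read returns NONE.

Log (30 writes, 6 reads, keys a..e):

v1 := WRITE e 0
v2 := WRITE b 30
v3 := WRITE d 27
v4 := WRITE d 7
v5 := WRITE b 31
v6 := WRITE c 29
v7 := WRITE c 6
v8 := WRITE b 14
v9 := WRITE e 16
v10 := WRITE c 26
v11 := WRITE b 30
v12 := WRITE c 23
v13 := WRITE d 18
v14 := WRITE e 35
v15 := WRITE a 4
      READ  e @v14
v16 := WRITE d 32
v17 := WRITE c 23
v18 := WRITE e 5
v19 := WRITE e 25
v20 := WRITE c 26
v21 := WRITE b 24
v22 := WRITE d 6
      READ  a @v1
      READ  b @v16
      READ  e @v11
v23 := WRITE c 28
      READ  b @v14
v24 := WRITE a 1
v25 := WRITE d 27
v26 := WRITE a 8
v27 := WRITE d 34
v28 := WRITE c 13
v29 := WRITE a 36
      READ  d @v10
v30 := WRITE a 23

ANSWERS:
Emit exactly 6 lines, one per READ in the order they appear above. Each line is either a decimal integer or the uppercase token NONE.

v1: WRITE e=0  (e history now [(1, 0)])
v2: WRITE b=30  (b history now [(2, 30)])
v3: WRITE d=27  (d history now [(3, 27)])
v4: WRITE d=7  (d history now [(3, 27), (4, 7)])
v5: WRITE b=31  (b history now [(2, 30), (5, 31)])
v6: WRITE c=29  (c history now [(6, 29)])
v7: WRITE c=6  (c history now [(6, 29), (7, 6)])
v8: WRITE b=14  (b history now [(2, 30), (5, 31), (8, 14)])
v9: WRITE e=16  (e history now [(1, 0), (9, 16)])
v10: WRITE c=26  (c history now [(6, 29), (7, 6), (10, 26)])
v11: WRITE b=30  (b history now [(2, 30), (5, 31), (8, 14), (11, 30)])
v12: WRITE c=23  (c history now [(6, 29), (7, 6), (10, 26), (12, 23)])
v13: WRITE d=18  (d history now [(3, 27), (4, 7), (13, 18)])
v14: WRITE e=35  (e history now [(1, 0), (9, 16), (14, 35)])
v15: WRITE a=4  (a history now [(15, 4)])
READ e @v14: history=[(1, 0), (9, 16), (14, 35)] -> pick v14 -> 35
v16: WRITE d=32  (d history now [(3, 27), (4, 7), (13, 18), (16, 32)])
v17: WRITE c=23  (c history now [(6, 29), (7, 6), (10, 26), (12, 23), (17, 23)])
v18: WRITE e=5  (e history now [(1, 0), (9, 16), (14, 35), (18, 5)])
v19: WRITE e=25  (e history now [(1, 0), (9, 16), (14, 35), (18, 5), (19, 25)])
v20: WRITE c=26  (c history now [(6, 29), (7, 6), (10, 26), (12, 23), (17, 23), (20, 26)])
v21: WRITE b=24  (b history now [(2, 30), (5, 31), (8, 14), (11, 30), (21, 24)])
v22: WRITE d=6  (d history now [(3, 27), (4, 7), (13, 18), (16, 32), (22, 6)])
READ a @v1: history=[(15, 4)] -> no version <= 1 -> NONE
READ b @v16: history=[(2, 30), (5, 31), (8, 14), (11, 30), (21, 24)] -> pick v11 -> 30
READ e @v11: history=[(1, 0), (9, 16), (14, 35), (18, 5), (19, 25)] -> pick v9 -> 16
v23: WRITE c=28  (c history now [(6, 29), (7, 6), (10, 26), (12, 23), (17, 23), (20, 26), (23, 28)])
READ b @v14: history=[(2, 30), (5, 31), (8, 14), (11, 30), (21, 24)] -> pick v11 -> 30
v24: WRITE a=1  (a history now [(15, 4), (24, 1)])
v25: WRITE d=27  (d history now [(3, 27), (4, 7), (13, 18), (16, 32), (22, 6), (25, 27)])
v26: WRITE a=8  (a history now [(15, 4), (24, 1), (26, 8)])
v27: WRITE d=34  (d history now [(3, 27), (4, 7), (13, 18), (16, 32), (22, 6), (25, 27), (27, 34)])
v28: WRITE c=13  (c history now [(6, 29), (7, 6), (10, 26), (12, 23), (17, 23), (20, 26), (23, 28), (28, 13)])
v29: WRITE a=36  (a history now [(15, 4), (24, 1), (26, 8), (29, 36)])
READ d @v10: history=[(3, 27), (4, 7), (13, 18), (16, 32), (22, 6), (25, 27), (27, 34)] -> pick v4 -> 7
v30: WRITE a=23  (a history now [(15, 4), (24, 1), (26, 8), (29, 36), (30, 23)])

Answer: 35
NONE
30
16
30
7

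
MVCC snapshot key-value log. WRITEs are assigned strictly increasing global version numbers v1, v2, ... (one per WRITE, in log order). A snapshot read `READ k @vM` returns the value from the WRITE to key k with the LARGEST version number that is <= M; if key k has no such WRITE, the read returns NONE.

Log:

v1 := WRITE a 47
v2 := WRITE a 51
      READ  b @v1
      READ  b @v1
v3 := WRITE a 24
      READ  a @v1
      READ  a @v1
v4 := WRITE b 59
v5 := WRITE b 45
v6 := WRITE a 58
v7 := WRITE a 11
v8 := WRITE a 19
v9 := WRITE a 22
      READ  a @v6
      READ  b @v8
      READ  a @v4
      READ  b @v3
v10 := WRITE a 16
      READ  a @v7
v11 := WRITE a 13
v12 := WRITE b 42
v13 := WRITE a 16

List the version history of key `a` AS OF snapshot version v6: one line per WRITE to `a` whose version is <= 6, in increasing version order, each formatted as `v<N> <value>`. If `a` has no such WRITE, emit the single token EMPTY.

Scan writes for key=a with version <= 6:
  v1 WRITE a 47 -> keep
  v2 WRITE a 51 -> keep
  v3 WRITE a 24 -> keep
  v4 WRITE b 59 -> skip
  v5 WRITE b 45 -> skip
  v6 WRITE a 58 -> keep
  v7 WRITE a 11 -> drop (> snap)
  v8 WRITE a 19 -> drop (> snap)
  v9 WRITE a 22 -> drop (> snap)
  v10 WRITE a 16 -> drop (> snap)
  v11 WRITE a 13 -> drop (> snap)
  v12 WRITE b 42 -> skip
  v13 WRITE a 16 -> drop (> snap)
Collected: [(1, 47), (2, 51), (3, 24), (6, 58)]

Answer: v1 47
v2 51
v3 24
v6 58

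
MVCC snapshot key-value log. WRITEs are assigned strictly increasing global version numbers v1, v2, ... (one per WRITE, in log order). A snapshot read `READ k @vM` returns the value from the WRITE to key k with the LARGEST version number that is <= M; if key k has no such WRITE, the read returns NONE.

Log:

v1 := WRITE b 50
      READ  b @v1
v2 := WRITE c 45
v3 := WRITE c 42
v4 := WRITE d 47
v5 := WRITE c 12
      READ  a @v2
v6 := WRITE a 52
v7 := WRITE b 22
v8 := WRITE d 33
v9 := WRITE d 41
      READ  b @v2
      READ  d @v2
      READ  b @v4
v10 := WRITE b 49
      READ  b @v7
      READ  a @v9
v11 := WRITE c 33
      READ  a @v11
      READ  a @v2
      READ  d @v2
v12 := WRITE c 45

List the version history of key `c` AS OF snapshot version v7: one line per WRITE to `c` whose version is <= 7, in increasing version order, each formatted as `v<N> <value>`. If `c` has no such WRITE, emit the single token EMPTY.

Scan writes for key=c with version <= 7:
  v1 WRITE b 50 -> skip
  v2 WRITE c 45 -> keep
  v3 WRITE c 42 -> keep
  v4 WRITE d 47 -> skip
  v5 WRITE c 12 -> keep
  v6 WRITE a 52 -> skip
  v7 WRITE b 22 -> skip
  v8 WRITE d 33 -> skip
  v9 WRITE d 41 -> skip
  v10 WRITE b 49 -> skip
  v11 WRITE c 33 -> drop (> snap)
  v12 WRITE c 45 -> drop (> snap)
Collected: [(2, 45), (3, 42), (5, 12)]

Answer: v2 45
v3 42
v5 12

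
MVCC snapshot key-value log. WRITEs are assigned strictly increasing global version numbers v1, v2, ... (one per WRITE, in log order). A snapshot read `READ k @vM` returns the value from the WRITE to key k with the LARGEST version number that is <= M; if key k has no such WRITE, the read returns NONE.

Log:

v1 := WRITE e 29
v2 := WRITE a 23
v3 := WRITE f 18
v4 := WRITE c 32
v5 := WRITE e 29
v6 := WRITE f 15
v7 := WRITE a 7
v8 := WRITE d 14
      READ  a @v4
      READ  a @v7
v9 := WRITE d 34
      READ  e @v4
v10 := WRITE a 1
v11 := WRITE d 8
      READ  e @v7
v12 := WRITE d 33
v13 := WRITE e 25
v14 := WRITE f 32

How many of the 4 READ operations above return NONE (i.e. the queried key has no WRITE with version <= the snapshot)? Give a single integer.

Answer: 0

Derivation:
v1: WRITE e=29  (e history now [(1, 29)])
v2: WRITE a=23  (a history now [(2, 23)])
v3: WRITE f=18  (f history now [(3, 18)])
v4: WRITE c=32  (c history now [(4, 32)])
v5: WRITE e=29  (e history now [(1, 29), (5, 29)])
v6: WRITE f=15  (f history now [(3, 18), (6, 15)])
v7: WRITE a=7  (a history now [(2, 23), (7, 7)])
v8: WRITE d=14  (d history now [(8, 14)])
READ a @v4: history=[(2, 23), (7, 7)] -> pick v2 -> 23
READ a @v7: history=[(2, 23), (7, 7)] -> pick v7 -> 7
v9: WRITE d=34  (d history now [(8, 14), (9, 34)])
READ e @v4: history=[(1, 29), (5, 29)] -> pick v1 -> 29
v10: WRITE a=1  (a history now [(2, 23), (7, 7), (10, 1)])
v11: WRITE d=8  (d history now [(8, 14), (9, 34), (11, 8)])
READ e @v7: history=[(1, 29), (5, 29)] -> pick v5 -> 29
v12: WRITE d=33  (d history now [(8, 14), (9, 34), (11, 8), (12, 33)])
v13: WRITE e=25  (e history now [(1, 29), (5, 29), (13, 25)])
v14: WRITE f=32  (f history now [(3, 18), (6, 15), (14, 32)])
Read results in order: ['23', '7', '29', '29']
NONE count = 0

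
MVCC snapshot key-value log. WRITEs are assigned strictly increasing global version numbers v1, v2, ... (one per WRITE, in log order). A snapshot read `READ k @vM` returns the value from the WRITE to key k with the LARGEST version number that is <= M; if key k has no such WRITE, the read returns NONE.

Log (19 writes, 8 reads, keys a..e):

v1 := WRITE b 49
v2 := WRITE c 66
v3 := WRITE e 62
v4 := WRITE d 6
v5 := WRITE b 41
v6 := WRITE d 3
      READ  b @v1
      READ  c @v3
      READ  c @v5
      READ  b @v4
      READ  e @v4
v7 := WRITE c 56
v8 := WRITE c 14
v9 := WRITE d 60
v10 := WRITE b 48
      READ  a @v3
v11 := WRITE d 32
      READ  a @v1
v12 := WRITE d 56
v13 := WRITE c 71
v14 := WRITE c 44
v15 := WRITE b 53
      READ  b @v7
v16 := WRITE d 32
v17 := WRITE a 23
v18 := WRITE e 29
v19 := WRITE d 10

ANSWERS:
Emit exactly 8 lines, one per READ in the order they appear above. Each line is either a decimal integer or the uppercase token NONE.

v1: WRITE b=49  (b history now [(1, 49)])
v2: WRITE c=66  (c history now [(2, 66)])
v3: WRITE e=62  (e history now [(3, 62)])
v4: WRITE d=6  (d history now [(4, 6)])
v5: WRITE b=41  (b history now [(1, 49), (5, 41)])
v6: WRITE d=3  (d history now [(4, 6), (6, 3)])
READ b @v1: history=[(1, 49), (5, 41)] -> pick v1 -> 49
READ c @v3: history=[(2, 66)] -> pick v2 -> 66
READ c @v5: history=[(2, 66)] -> pick v2 -> 66
READ b @v4: history=[(1, 49), (5, 41)] -> pick v1 -> 49
READ e @v4: history=[(3, 62)] -> pick v3 -> 62
v7: WRITE c=56  (c history now [(2, 66), (7, 56)])
v8: WRITE c=14  (c history now [(2, 66), (7, 56), (8, 14)])
v9: WRITE d=60  (d history now [(4, 6), (6, 3), (9, 60)])
v10: WRITE b=48  (b history now [(1, 49), (5, 41), (10, 48)])
READ a @v3: history=[] -> no version <= 3 -> NONE
v11: WRITE d=32  (d history now [(4, 6), (6, 3), (9, 60), (11, 32)])
READ a @v1: history=[] -> no version <= 1 -> NONE
v12: WRITE d=56  (d history now [(4, 6), (6, 3), (9, 60), (11, 32), (12, 56)])
v13: WRITE c=71  (c history now [(2, 66), (7, 56), (8, 14), (13, 71)])
v14: WRITE c=44  (c history now [(2, 66), (7, 56), (8, 14), (13, 71), (14, 44)])
v15: WRITE b=53  (b history now [(1, 49), (5, 41), (10, 48), (15, 53)])
READ b @v7: history=[(1, 49), (5, 41), (10, 48), (15, 53)] -> pick v5 -> 41
v16: WRITE d=32  (d history now [(4, 6), (6, 3), (9, 60), (11, 32), (12, 56), (16, 32)])
v17: WRITE a=23  (a history now [(17, 23)])
v18: WRITE e=29  (e history now [(3, 62), (18, 29)])
v19: WRITE d=10  (d history now [(4, 6), (6, 3), (9, 60), (11, 32), (12, 56), (16, 32), (19, 10)])

Answer: 49
66
66
49
62
NONE
NONE
41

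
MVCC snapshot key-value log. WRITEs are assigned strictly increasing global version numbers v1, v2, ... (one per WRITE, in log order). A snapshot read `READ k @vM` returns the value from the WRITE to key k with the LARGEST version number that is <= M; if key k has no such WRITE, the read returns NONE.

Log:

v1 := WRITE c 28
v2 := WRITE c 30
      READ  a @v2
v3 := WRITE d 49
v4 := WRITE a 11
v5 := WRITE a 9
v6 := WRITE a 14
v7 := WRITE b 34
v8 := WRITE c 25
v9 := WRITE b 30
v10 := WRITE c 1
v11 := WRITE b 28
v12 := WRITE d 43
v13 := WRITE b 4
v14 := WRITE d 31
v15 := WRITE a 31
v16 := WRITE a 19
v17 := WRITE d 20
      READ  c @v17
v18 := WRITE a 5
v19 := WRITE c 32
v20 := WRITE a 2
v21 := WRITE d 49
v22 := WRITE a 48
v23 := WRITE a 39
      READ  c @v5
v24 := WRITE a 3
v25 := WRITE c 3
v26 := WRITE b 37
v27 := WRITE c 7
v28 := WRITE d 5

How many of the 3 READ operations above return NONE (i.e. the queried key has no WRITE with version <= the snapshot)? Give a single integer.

v1: WRITE c=28  (c history now [(1, 28)])
v2: WRITE c=30  (c history now [(1, 28), (2, 30)])
READ a @v2: history=[] -> no version <= 2 -> NONE
v3: WRITE d=49  (d history now [(3, 49)])
v4: WRITE a=11  (a history now [(4, 11)])
v5: WRITE a=9  (a history now [(4, 11), (5, 9)])
v6: WRITE a=14  (a history now [(4, 11), (5, 9), (6, 14)])
v7: WRITE b=34  (b history now [(7, 34)])
v8: WRITE c=25  (c history now [(1, 28), (2, 30), (8, 25)])
v9: WRITE b=30  (b history now [(7, 34), (9, 30)])
v10: WRITE c=1  (c history now [(1, 28), (2, 30), (8, 25), (10, 1)])
v11: WRITE b=28  (b history now [(7, 34), (9, 30), (11, 28)])
v12: WRITE d=43  (d history now [(3, 49), (12, 43)])
v13: WRITE b=4  (b history now [(7, 34), (9, 30), (11, 28), (13, 4)])
v14: WRITE d=31  (d history now [(3, 49), (12, 43), (14, 31)])
v15: WRITE a=31  (a history now [(4, 11), (5, 9), (6, 14), (15, 31)])
v16: WRITE a=19  (a history now [(4, 11), (5, 9), (6, 14), (15, 31), (16, 19)])
v17: WRITE d=20  (d history now [(3, 49), (12, 43), (14, 31), (17, 20)])
READ c @v17: history=[(1, 28), (2, 30), (8, 25), (10, 1)] -> pick v10 -> 1
v18: WRITE a=5  (a history now [(4, 11), (5, 9), (6, 14), (15, 31), (16, 19), (18, 5)])
v19: WRITE c=32  (c history now [(1, 28), (2, 30), (8, 25), (10, 1), (19, 32)])
v20: WRITE a=2  (a history now [(4, 11), (5, 9), (6, 14), (15, 31), (16, 19), (18, 5), (20, 2)])
v21: WRITE d=49  (d history now [(3, 49), (12, 43), (14, 31), (17, 20), (21, 49)])
v22: WRITE a=48  (a history now [(4, 11), (5, 9), (6, 14), (15, 31), (16, 19), (18, 5), (20, 2), (22, 48)])
v23: WRITE a=39  (a history now [(4, 11), (5, 9), (6, 14), (15, 31), (16, 19), (18, 5), (20, 2), (22, 48), (23, 39)])
READ c @v5: history=[(1, 28), (2, 30), (8, 25), (10, 1), (19, 32)] -> pick v2 -> 30
v24: WRITE a=3  (a history now [(4, 11), (5, 9), (6, 14), (15, 31), (16, 19), (18, 5), (20, 2), (22, 48), (23, 39), (24, 3)])
v25: WRITE c=3  (c history now [(1, 28), (2, 30), (8, 25), (10, 1), (19, 32), (25, 3)])
v26: WRITE b=37  (b history now [(7, 34), (9, 30), (11, 28), (13, 4), (26, 37)])
v27: WRITE c=7  (c history now [(1, 28), (2, 30), (8, 25), (10, 1), (19, 32), (25, 3), (27, 7)])
v28: WRITE d=5  (d history now [(3, 49), (12, 43), (14, 31), (17, 20), (21, 49), (28, 5)])
Read results in order: ['NONE', '1', '30']
NONE count = 1

Answer: 1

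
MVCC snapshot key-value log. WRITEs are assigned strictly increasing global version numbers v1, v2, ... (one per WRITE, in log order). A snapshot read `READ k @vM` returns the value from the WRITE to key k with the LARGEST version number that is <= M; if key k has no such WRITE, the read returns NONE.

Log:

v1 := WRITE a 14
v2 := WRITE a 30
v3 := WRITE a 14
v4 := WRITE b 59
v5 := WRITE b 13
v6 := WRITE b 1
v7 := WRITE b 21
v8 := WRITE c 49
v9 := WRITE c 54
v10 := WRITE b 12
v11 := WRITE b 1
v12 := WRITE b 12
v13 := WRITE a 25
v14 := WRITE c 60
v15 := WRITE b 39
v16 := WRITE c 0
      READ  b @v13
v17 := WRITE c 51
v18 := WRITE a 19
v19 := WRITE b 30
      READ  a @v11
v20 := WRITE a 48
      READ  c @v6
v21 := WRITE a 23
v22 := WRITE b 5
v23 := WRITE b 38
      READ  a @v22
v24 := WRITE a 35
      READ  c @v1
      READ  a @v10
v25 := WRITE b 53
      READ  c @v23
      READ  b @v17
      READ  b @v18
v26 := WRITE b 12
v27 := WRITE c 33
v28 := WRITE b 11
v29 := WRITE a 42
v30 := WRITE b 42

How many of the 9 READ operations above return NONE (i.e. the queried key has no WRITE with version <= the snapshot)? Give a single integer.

Answer: 2

Derivation:
v1: WRITE a=14  (a history now [(1, 14)])
v2: WRITE a=30  (a history now [(1, 14), (2, 30)])
v3: WRITE a=14  (a history now [(1, 14), (2, 30), (3, 14)])
v4: WRITE b=59  (b history now [(4, 59)])
v5: WRITE b=13  (b history now [(4, 59), (5, 13)])
v6: WRITE b=1  (b history now [(4, 59), (5, 13), (6, 1)])
v7: WRITE b=21  (b history now [(4, 59), (5, 13), (6, 1), (7, 21)])
v8: WRITE c=49  (c history now [(8, 49)])
v9: WRITE c=54  (c history now [(8, 49), (9, 54)])
v10: WRITE b=12  (b history now [(4, 59), (5, 13), (6, 1), (7, 21), (10, 12)])
v11: WRITE b=1  (b history now [(4, 59), (5, 13), (6, 1), (7, 21), (10, 12), (11, 1)])
v12: WRITE b=12  (b history now [(4, 59), (5, 13), (6, 1), (7, 21), (10, 12), (11, 1), (12, 12)])
v13: WRITE a=25  (a history now [(1, 14), (2, 30), (3, 14), (13, 25)])
v14: WRITE c=60  (c history now [(8, 49), (9, 54), (14, 60)])
v15: WRITE b=39  (b history now [(4, 59), (5, 13), (6, 1), (7, 21), (10, 12), (11, 1), (12, 12), (15, 39)])
v16: WRITE c=0  (c history now [(8, 49), (9, 54), (14, 60), (16, 0)])
READ b @v13: history=[(4, 59), (5, 13), (6, 1), (7, 21), (10, 12), (11, 1), (12, 12), (15, 39)] -> pick v12 -> 12
v17: WRITE c=51  (c history now [(8, 49), (9, 54), (14, 60), (16, 0), (17, 51)])
v18: WRITE a=19  (a history now [(1, 14), (2, 30), (3, 14), (13, 25), (18, 19)])
v19: WRITE b=30  (b history now [(4, 59), (5, 13), (6, 1), (7, 21), (10, 12), (11, 1), (12, 12), (15, 39), (19, 30)])
READ a @v11: history=[(1, 14), (2, 30), (3, 14), (13, 25), (18, 19)] -> pick v3 -> 14
v20: WRITE a=48  (a history now [(1, 14), (2, 30), (3, 14), (13, 25), (18, 19), (20, 48)])
READ c @v6: history=[(8, 49), (9, 54), (14, 60), (16, 0), (17, 51)] -> no version <= 6 -> NONE
v21: WRITE a=23  (a history now [(1, 14), (2, 30), (3, 14), (13, 25), (18, 19), (20, 48), (21, 23)])
v22: WRITE b=5  (b history now [(4, 59), (5, 13), (6, 1), (7, 21), (10, 12), (11, 1), (12, 12), (15, 39), (19, 30), (22, 5)])
v23: WRITE b=38  (b history now [(4, 59), (5, 13), (6, 1), (7, 21), (10, 12), (11, 1), (12, 12), (15, 39), (19, 30), (22, 5), (23, 38)])
READ a @v22: history=[(1, 14), (2, 30), (3, 14), (13, 25), (18, 19), (20, 48), (21, 23)] -> pick v21 -> 23
v24: WRITE a=35  (a history now [(1, 14), (2, 30), (3, 14), (13, 25), (18, 19), (20, 48), (21, 23), (24, 35)])
READ c @v1: history=[(8, 49), (9, 54), (14, 60), (16, 0), (17, 51)] -> no version <= 1 -> NONE
READ a @v10: history=[(1, 14), (2, 30), (3, 14), (13, 25), (18, 19), (20, 48), (21, 23), (24, 35)] -> pick v3 -> 14
v25: WRITE b=53  (b history now [(4, 59), (5, 13), (6, 1), (7, 21), (10, 12), (11, 1), (12, 12), (15, 39), (19, 30), (22, 5), (23, 38), (25, 53)])
READ c @v23: history=[(8, 49), (9, 54), (14, 60), (16, 0), (17, 51)] -> pick v17 -> 51
READ b @v17: history=[(4, 59), (5, 13), (6, 1), (7, 21), (10, 12), (11, 1), (12, 12), (15, 39), (19, 30), (22, 5), (23, 38), (25, 53)] -> pick v15 -> 39
READ b @v18: history=[(4, 59), (5, 13), (6, 1), (7, 21), (10, 12), (11, 1), (12, 12), (15, 39), (19, 30), (22, 5), (23, 38), (25, 53)] -> pick v15 -> 39
v26: WRITE b=12  (b history now [(4, 59), (5, 13), (6, 1), (7, 21), (10, 12), (11, 1), (12, 12), (15, 39), (19, 30), (22, 5), (23, 38), (25, 53), (26, 12)])
v27: WRITE c=33  (c history now [(8, 49), (9, 54), (14, 60), (16, 0), (17, 51), (27, 33)])
v28: WRITE b=11  (b history now [(4, 59), (5, 13), (6, 1), (7, 21), (10, 12), (11, 1), (12, 12), (15, 39), (19, 30), (22, 5), (23, 38), (25, 53), (26, 12), (28, 11)])
v29: WRITE a=42  (a history now [(1, 14), (2, 30), (3, 14), (13, 25), (18, 19), (20, 48), (21, 23), (24, 35), (29, 42)])
v30: WRITE b=42  (b history now [(4, 59), (5, 13), (6, 1), (7, 21), (10, 12), (11, 1), (12, 12), (15, 39), (19, 30), (22, 5), (23, 38), (25, 53), (26, 12), (28, 11), (30, 42)])
Read results in order: ['12', '14', 'NONE', '23', 'NONE', '14', '51', '39', '39']
NONE count = 2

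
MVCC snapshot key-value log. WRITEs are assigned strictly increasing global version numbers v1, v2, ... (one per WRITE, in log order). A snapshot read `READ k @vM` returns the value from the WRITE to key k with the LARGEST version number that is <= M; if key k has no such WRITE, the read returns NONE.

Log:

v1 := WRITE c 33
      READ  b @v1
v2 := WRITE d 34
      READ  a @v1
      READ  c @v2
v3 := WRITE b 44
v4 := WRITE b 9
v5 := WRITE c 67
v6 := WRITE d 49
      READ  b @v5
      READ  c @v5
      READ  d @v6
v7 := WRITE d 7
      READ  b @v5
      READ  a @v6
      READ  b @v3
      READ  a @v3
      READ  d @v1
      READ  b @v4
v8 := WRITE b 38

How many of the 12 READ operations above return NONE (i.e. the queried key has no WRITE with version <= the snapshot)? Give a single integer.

Answer: 5

Derivation:
v1: WRITE c=33  (c history now [(1, 33)])
READ b @v1: history=[] -> no version <= 1 -> NONE
v2: WRITE d=34  (d history now [(2, 34)])
READ a @v1: history=[] -> no version <= 1 -> NONE
READ c @v2: history=[(1, 33)] -> pick v1 -> 33
v3: WRITE b=44  (b history now [(3, 44)])
v4: WRITE b=9  (b history now [(3, 44), (4, 9)])
v5: WRITE c=67  (c history now [(1, 33), (5, 67)])
v6: WRITE d=49  (d history now [(2, 34), (6, 49)])
READ b @v5: history=[(3, 44), (4, 9)] -> pick v4 -> 9
READ c @v5: history=[(1, 33), (5, 67)] -> pick v5 -> 67
READ d @v6: history=[(2, 34), (6, 49)] -> pick v6 -> 49
v7: WRITE d=7  (d history now [(2, 34), (6, 49), (7, 7)])
READ b @v5: history=[(3, 44), (4, 9)] -> pick v4 -> 9
READ a @v6: history=[] -> no version <= 6 -> NONE
READ b @v3: history=[(3, 44), (4, 9)] -> pick v3 -> 44
READ a @v3: history=[] -> no version <= 3 -> NONE
READ d @v1: history=[(2, 34), (6, 49), (7, 7)] -> no version <= 1 -> NONE
READ b @v4: history=[(3, 44), (4, 9)] -> pick v4 -> 9
v8: WRITE b=38  (b history now [(3, 44), (4, 9), (8, 38)])
Read results in order: ['NONE', 'NONE', '33', '9', '67', '49', '9', 'NONE', '44', 'NONE', 'NONE', '9']
NONE count = 5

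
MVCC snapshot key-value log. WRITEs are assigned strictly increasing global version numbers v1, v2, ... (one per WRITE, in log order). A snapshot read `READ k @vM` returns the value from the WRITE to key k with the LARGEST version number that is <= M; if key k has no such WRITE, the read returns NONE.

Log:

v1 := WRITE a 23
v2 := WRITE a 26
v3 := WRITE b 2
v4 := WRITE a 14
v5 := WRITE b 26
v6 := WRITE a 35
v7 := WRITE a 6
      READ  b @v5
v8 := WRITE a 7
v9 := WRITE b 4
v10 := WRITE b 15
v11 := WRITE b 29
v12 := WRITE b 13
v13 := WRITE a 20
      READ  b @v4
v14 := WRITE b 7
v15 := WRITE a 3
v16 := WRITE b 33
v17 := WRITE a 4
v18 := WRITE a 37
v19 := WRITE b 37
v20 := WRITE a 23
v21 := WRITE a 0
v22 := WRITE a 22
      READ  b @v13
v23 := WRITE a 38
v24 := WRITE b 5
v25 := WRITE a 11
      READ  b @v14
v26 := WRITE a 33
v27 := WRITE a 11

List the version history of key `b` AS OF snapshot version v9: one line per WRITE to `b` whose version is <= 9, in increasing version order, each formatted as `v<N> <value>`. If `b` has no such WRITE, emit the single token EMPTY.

Answer: v3 2
v5 26
v9 4

Derivation:
Scan writes for key=b with version <= 9:
  v1 WRITE a 23 -> skip
  v2 WRITE a 26 -> skip
  v3 WRITE b 2 -> keep
  v4 WRITE a 14 -> skip
  v5 WRITE b 26 -> keep
  v6 WRITE a 35 -> skip
  v7 WRITE a 6 -> skip
  v8 WRITE a 7 -> skip
  v9 WRITE b 4 -> keep
  v10 WRITE b 15 -> drop (> snap)
  v11 WRITE b 29 -> drop (> snap)
  v12 WRITE b 13 -> drop (> snap)
  v13 WRITE a 20 -> skip
  v14 WRITE b 7 -> drop (> snap)
  v15 WRITE a 3 -> skip
  v16 WRITE b 33 -> drop (> snap)
  v17 WRITE a 4 -> skip
  v18 WRITE a 37 -> skip
  v19 WRITE b 37 -> drop (> snap)
  v20 WRITE a 23 -> skip
  v21 WRITE a 0 -> skip
  v22 WRITE a 22 -> skip
  v23 WRITE a 38 -> skip
  v24 WRITE b 5 -> drop (> snap)
  v25 WRITE a 11 -> skip
  v26 WRITE a 33 -> skip
  v27 WRITE a 11 -> skip
Collected: [(3, 2), (5, 26), (9, 4)]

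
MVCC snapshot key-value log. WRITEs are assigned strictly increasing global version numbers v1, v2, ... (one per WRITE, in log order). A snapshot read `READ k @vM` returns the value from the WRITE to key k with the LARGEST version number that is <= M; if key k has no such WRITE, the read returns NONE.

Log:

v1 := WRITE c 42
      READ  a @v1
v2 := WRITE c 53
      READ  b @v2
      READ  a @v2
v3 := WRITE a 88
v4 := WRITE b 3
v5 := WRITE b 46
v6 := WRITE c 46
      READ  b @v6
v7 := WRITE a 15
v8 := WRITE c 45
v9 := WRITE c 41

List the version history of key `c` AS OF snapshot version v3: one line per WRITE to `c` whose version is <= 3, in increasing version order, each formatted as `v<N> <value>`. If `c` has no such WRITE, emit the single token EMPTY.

Answer: v1 42
v2 53

Derivation:
Scan writes for key=c with version <= 3:
  v1 WRITE c 42 -> keep
  v2 WRITE c 53 -> keep
  v3 WRITE a 88 -> skip
  v4 WRITE b 3 -> skip
  v5 WRITE b 46 -> skip
  v6 WRITE c 46 -> drop (> snap)
  v7 WRITE a 15 -> skip
  v8 WRITE c 45 -> drop (> snap)
  v9 WRITE c 41 -> drop (> snap)
Collected: [(1, 42), (2, 53)]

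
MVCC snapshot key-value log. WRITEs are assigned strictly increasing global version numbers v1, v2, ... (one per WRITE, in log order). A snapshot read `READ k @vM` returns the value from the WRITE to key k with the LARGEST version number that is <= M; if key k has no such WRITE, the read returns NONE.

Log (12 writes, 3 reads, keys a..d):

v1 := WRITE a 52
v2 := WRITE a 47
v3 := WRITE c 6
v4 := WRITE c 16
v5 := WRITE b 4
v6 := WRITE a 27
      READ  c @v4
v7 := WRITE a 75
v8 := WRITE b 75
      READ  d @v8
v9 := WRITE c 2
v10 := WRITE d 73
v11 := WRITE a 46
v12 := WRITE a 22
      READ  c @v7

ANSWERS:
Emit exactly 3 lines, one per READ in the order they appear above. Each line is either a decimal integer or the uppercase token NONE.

Answer: 16
NONE
16

Derivation:
v1: WRITE a=52  (a history now [(1, 52)])
v2: WRITE a=47  (a history now [(1, 52), (2, 47)])
v3: WRITE c=6  (c history now [(3, 6)])
v4: WRITE c=16  (c history now [(3, 6), (4, 16)])
v5: WRITE b=4  (b history now [(5, 4)])
v6: WRITE a=27  (a history now [(1, 52), (2, 47), (6, 27)])
READ c @v4: history=[(3, 6), (4, 16)] -> pick v4 -> 16
v7: WRITE a=75  (a history now [(1, 52), (2, 47), (6, 27), (7, 75)])
v8: WRITE b=75  (b history now [(5, 4), (8, 75)])
READ d @v8: history=[] -> no version <= 8 -> NONE
v9: WRITE c=2  (c history now [(3, 6), (4, 16), (9, 2)])
v10: WRITE d=73  (d history now [(10, 73)])
v11: WRITE a=46  (a history now [(1, 52), (2, 47), (6, 27), (7, 75), (11, 46)])
v12: WRITE a=22  (a history now [(1, 52), (2, 47), (6, 27), (7, 75), (11, 46), (12, 22)])
READ c @v7: history=[(3, 6), (4, 16), (9, 2)] -> pick v4 -> 16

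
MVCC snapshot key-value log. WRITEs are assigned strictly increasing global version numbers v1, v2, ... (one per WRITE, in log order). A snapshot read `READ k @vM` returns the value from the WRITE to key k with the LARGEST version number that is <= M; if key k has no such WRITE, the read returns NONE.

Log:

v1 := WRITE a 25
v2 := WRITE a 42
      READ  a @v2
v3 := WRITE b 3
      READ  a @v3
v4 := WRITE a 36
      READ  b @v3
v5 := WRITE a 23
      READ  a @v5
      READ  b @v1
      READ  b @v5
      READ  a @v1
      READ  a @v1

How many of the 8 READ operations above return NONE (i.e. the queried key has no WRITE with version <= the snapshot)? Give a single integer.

Answer: 1

Derivation:
v1: WRITE a=25  (a history now [(1, 25)])
v2: WRITE a=42  (a history now [(1, 25), (2, 42)])
READ a @v2: history=[(1, 25), (2, 42)] -> pick v2 -> 42
v3: WRITE b=3  (b history now [(3, 3)])
READ a @v3: history=[(1, 25), (2, 42)] -> pick v2 -> 42
v4: WRITE a=36  (a history now [(1, 25), (2, 42), (4, 36)])
READ b @v3: history=[(3, 3)] -> pick v3 -> 3
v5: WRITE a=23  (a history now [(1, 25), (2, 42), (4, 36), (5, 23)])
READ a @v5: history=[(1, 25), (2, 42), (4, 36), (5, 23)] -> pick v5 -> 23
READ b @v1: history=[(3, 3)] -> no version <= 1 -> NONE
READ b @v5: history=[(3, 3)] -> pick v3 -> 3
READ a @v1: history=[(1, 25), (2, 42), (4, 36), (5, 23)] -> pick v1 -> 25
READ a @v1: history=[(1, 25), (2, 42), (4, 36), (5, 23)] -> pick v1 -> 25
Read results in order: ['42', '42', '3', '23', 'NONE', '3', '25', '25']
NONE count = 1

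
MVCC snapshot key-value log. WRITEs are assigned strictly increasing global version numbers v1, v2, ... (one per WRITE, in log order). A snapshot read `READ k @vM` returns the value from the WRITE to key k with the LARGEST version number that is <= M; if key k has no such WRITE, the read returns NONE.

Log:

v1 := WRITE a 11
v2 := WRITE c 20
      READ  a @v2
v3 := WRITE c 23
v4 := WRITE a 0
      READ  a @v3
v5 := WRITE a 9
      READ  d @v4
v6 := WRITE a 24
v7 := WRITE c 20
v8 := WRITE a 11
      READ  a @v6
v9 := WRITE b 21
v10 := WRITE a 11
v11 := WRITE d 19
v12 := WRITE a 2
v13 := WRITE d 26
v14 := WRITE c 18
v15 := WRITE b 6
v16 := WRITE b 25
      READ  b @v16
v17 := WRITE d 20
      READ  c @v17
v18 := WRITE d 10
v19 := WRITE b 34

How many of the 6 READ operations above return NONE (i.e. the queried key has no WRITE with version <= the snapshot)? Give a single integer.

Answer: 1

Derivation:
v1: WRITE a=11  (a history now [(1, 11)])
v2: WRITE c=20  (c history now [(2, 20)])
READ a @v2: history=[(1, 11)] -> pick v1 -> 11
v3: WRITE c=23  (c history now [(2, 20), (3, 23)])
v4: WRITE a=0  (a history now [(1, 11), (4, 0)])
READ a @v3: history=[(1, 11), (4, 0)] -> pick v1 -> 11
v5: WRITE a=9  (a history now [(1, 11), (4, 0), (5, 9)])
READ d @v4: history=[] -> no version <= 4 -> NONE
v6: WRITE a=24  (a history now [(1, 11), (4, 0), (5, 9), (6, 24)])
v7: WRITE c=20  (c history now [(2, 20), (3, 23), (7, 20)])
v8: WRITE a=11  (a history now [(1, 11), (4, 0), (5, 9), (6, 24), (8, 11)])
READ a @v6: history=[(1, 11), (4, 0), (5, 9), (6, 24), (8, 11)] -> pick v6 -> 24
v9: WRITE b=21  (b history now [(9, 21)])
v10: WRITE a=11  (a history now [(1, 11), (4, 0), (5, 9), (6, 24), (8, 11), (10, 11)])
v11: WRITE d=19  (d history now [(11, 19)])
v12: WRITE a=2  (a history now [(1, 11), (4, 0), (5, 9), (6, 24), (8, 11), (10, 11), (12, 2)])
v13: WRITE d=26  (d history now [(11, 19), (13, 26)])
v14: WRITE c=18  (c history now [(2, 20), (3, 23), (7, 20), (14, 18)])
v15: WRITE b=6  (b history now [(9, 21), (15, 6)])
v16: WRITE b=25  (b history now [(9, 21), (15, 6), (16, 25)])
READ b @v16: history=[(9, 21), (15, 6), (16, 25)] -> pick v16 -> 25
v17: WRITE d=20  (d history now [(11, 19), (13, 26), (17, 20)])
READ c @v17: history=[(2, 20), (3, 23), (7, 20), (14, 18)] -> pick v14 -> 18
v18: WRITE d=10  (d history now [(11, 19), (13, 26), (17, 20), (18, 10)])
v19: WRITE b=34  (b history now [(9, 21), (15, 6), (16, 25), (19, 34)])
Read results in order: ['11', '11', 'NONE', '24', '25', '18']
NONE count = 1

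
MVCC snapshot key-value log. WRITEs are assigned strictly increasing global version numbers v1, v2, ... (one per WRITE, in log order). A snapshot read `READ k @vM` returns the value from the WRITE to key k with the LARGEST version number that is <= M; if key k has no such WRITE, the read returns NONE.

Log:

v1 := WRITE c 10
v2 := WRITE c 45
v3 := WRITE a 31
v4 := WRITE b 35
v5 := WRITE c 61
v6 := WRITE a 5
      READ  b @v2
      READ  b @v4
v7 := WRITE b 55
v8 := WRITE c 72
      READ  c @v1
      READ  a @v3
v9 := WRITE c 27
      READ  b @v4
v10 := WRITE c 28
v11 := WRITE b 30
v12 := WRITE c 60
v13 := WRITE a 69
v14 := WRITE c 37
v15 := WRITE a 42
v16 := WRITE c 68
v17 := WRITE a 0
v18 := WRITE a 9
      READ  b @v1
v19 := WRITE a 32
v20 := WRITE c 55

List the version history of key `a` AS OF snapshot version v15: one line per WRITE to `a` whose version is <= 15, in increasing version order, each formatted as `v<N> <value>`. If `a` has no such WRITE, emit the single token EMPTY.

Answer: v3 31
v6 5
v13 69
v15 42

Derivation:
Scan writes for key=a with version <= 15:
  v1 WRITE c 10 -> skip
  v2 WRITE c 45 -> skip
  v3 WRITE a 31 -> keep
  v4 WRITE b 35 -> skip
  v5 WRITE c 61 -> skip
  v6 WRITE a 5 -> keep
  v7 WRITE b 55 -> skip
  v8 WRITE c 72 -> skip
  v9 WRITE c 27 -> skip
  v10 WRITE c 28 -> skip
  v11 WRITE b 30 -> skip
  v12 WRITE c 60 -> skip
  v13 WRITE a 69 -> keep
  v14 WRITE c 37 -> skip
  v15 WRITE a 42 -> keep
  v16 WRITE c 68 -> skip
  v17 WRITE a 0 -> drop (> snap)
  v18 WRITE a 9 -> drop (> snap)
  v19 WRITE a 32 -> drop (> snap)
  v20 WRITE c 55 -> skip
Collected: [(3, 31), (6, 5), (13, 69), (15, 42)]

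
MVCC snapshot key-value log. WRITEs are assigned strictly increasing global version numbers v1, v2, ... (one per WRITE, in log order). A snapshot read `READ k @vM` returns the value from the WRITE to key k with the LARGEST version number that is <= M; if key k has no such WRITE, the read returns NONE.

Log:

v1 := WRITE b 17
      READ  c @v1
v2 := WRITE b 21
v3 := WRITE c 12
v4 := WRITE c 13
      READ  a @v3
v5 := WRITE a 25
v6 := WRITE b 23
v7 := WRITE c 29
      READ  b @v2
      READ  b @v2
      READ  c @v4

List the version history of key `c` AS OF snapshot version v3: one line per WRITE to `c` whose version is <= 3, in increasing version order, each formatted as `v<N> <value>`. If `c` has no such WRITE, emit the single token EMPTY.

Answer: v3 12

Derivation:
Scan writes for key=c with version <= 3:
  v1 WRITE b 17 -> skip
  v2 WRITE b 21 -> skip
  v3 WRITE c 12 -> keep
  v4 WRITE c 13 -> drop (> snap)
  v5 WRITE a 25 -> skip
  v6 WRITE b 23 -> skip
  v7 WRITE c 29 -> drop (> snap)
Collected: [(3, 12)]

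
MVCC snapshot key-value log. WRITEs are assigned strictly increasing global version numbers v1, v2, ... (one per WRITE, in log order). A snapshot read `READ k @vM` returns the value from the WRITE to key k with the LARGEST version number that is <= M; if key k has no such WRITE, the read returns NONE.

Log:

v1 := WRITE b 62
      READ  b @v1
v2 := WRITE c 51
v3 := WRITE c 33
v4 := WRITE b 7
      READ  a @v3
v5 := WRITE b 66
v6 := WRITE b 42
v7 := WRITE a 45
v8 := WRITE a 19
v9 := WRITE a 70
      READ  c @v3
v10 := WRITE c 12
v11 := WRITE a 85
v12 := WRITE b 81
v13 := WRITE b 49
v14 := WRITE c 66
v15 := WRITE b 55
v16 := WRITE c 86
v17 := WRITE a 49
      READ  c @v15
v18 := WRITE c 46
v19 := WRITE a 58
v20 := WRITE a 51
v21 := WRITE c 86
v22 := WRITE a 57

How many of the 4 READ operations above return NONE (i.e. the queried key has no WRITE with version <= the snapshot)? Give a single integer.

Answer: 1

Derivation:
v1: WRITE b=62  (b history now [(1, 62)])
READ b @v1: history=[(1, 62)] -> pick v1 -> 62
v2: WRITE c=51  (c history now [(2, 51)])
v3: WRITE c=33  (c history now [(2, 51), (3, 33)])
v4: WRITE b=7  (b history now [(1, 62), (4, 7)])
READ a @v3: history=[] -> no version <= 3 -> NONE
v5: WRITE b=66  (b history now [(1, 62), (4, 7), (5, 66)])
v6: WRITE b=42  (b history now [(1, 62), (4, 7), (5, 66), (6, 42)])
v7: WRITE a=45  (a history now [(7, 45)])
v8: WRITE a=19  (a history now [(7, 45), (8, 19)])
v9: WRITE a=70  (a history now [(7, 45), (8, 19), (9, 70)])
READ c @v3: history=[(2, 51), (3, 33)] -> pick v3 -> 33
v10: WRITE c=12  (c history now [(2, 51), (3, 33), (10, 12)])
v11: WRITE a=85  (a history now [(7, 45), (8, 19), (9, 70), (11, 85)])
v12: WRITE b=81  (b history now [(1, 62), (4, 7), (5, 66), (6, 42), (12, 81)])
v13: WRITE b=49  (b history now [(1, 62), (4, 7), (5, 66), (6, 42), (12, 81), (13, 49)])
v14: WRITE c=66  (c history now [(2, 51), (3, 33), (10, 12), (14, 66)])
v15: WRITE b=55  (b history now [(1, 62), (4, 7), (5, 66), (6, 42), (12, 81), (13, 49), (15, 55)])
v16: WRITE c=86  (c history now [(2, 51), (3, 33), (10, 12), (14, 66), (16, 86)])
v17: WRITE a=49  (a history now [(7, 45), (8, 19), (9, 70), (11, 85), (17, 49)])
READ c @v15: history=[(2, 51), (3, 33), (10, 12), (14, 66), (16, 86)] -> pick v14 -> 66
v18: WRITE c=46  (c history now [(2, 51), (3, 33), (10, 12), (14, 66), (16, 86), (18, 46)])
v19: WRITE a=58  (a history now [(7, 45), (8, 19), (9, 70), (11, 85), (17, 49), (19, 58)])
v20: WRITE a=51  (a history now [(7, 45), (8, 19), (9, 70), (11, 85), (17, 49), (19, 58), (20, 51)])
v21: WRITE c=86  (c history now [(2, 51), (3, 33), (10, 12), (14, 66), (16, 86), (18, 46), (21, 86)])
v22: WRITE a=57  (a history now [(7, 45), (8, 19), (9, 70), (11, 85), (17, 49), (19, 58), (20, 51), (22, 57)])
Read results in order: ['62', 'NONE', '33', '66']
NONE count = 1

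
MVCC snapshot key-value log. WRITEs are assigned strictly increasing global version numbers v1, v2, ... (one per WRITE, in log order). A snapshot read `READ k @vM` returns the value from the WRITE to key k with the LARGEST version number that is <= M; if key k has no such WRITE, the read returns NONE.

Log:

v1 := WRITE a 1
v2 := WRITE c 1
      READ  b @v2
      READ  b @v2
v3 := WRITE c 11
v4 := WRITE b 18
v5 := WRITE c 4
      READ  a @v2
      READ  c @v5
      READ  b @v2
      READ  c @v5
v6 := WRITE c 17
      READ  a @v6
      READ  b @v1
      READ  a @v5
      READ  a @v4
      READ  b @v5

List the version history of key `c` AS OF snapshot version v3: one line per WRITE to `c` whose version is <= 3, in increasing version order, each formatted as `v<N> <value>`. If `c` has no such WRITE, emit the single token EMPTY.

Scan writes for key=c with version <= 3:
  v1 WRITE a 1 -> skip
  v2 WRITE c 1 -> keep
  v3 WRITE c 11 -> keep
  v4 WRITE b 18 -> skip
  v5 WRITE c 4 -> drop (> snap)
  v6 WRITE c 17 -> drop (> snap)
Collected: [(2, 1), (3, 11)]

Answer: v2 1
v3 11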